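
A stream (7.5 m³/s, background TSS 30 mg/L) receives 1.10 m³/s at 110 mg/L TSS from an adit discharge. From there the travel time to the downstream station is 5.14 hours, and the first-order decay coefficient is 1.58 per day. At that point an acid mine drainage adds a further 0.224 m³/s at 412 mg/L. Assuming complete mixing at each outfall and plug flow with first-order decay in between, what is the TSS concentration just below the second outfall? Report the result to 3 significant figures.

38.4 mg/L

Mixed concentration C = ΣQC/ΣQ = (7.500·30.00 + 1.100·110.0) / 8.600 = 346.0/8.600 = 40.23 mg/L; combined flow 8.600 m³/s.
After decay, C = 40.23 × e^(−kt) = 40.23 × 0.7129 = 28.68 mg/L.
At the second outfall, C = (8.600·28.68 + 0.2240·412.0) / (8.600 + 0.2240) = 38.41 mg/L.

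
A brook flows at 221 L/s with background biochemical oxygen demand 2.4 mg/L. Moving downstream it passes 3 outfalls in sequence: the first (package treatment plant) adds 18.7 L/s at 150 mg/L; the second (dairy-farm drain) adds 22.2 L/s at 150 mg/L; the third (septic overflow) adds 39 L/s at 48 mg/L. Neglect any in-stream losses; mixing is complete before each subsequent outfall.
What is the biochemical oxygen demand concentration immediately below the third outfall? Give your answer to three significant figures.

Outfall 1: combined Q = 239.7 L/s; C = (221.0·2.400 + 18.70·150.0)/239.7 = 13.91 mg/L.
Outfall 2: combined Q = 261.9 L/s; C = (239.7·13.91 + 22.20·150.0)/261.9 = 25.45 mg/L.
Outfall 3: combined Q = 300.9 L/s; C = (261.9·25.45 + 39.00·48.00)/300.9 = 28.37 mg/L.

28.4 mg/L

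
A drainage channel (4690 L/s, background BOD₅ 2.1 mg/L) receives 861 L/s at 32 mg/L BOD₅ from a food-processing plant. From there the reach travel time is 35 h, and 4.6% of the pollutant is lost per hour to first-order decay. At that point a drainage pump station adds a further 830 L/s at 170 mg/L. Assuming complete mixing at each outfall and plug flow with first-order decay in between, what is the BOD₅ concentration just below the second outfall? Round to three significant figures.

Mixed concentration C = ΣQC/ΣQ = (4690·2.100 + 861.0·32.00) / 5551 = 37400/5551 = 6.738 mg/L; combined flow 5551 L/s.
4.6%/h lost → k = −ln(1 − 0.046) = 0.04709 h⁻¹.
First-order decay: C = 6.738·exp(−k·t) = 6.738·0.1924 = 1.296 mg/L.
Second outfall: C = (5551·1.296 + 830.0·170.0)/6381 = 23.24 mg/L.

23.2 mg/L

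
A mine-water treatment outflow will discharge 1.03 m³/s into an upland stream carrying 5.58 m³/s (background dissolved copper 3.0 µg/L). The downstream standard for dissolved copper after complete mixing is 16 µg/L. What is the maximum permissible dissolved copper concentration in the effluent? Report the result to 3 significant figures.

At the limit, (Qr·Cr + Qe·Cₑ)/(Qr + Qe) = 16:
Cₑ = (6.610·16 − 5.580·3.000) / 1.030 = 86.43 µg/L.

86.4 µg/L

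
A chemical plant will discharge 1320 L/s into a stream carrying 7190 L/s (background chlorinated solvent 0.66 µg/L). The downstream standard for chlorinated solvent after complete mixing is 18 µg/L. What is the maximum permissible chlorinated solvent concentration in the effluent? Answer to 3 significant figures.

112 µg/L

At the limit, (Qr·Cr + Qe·Cₑ)/(Qr + Qe) = 18:
Cₑ = (8510·18 − 7190·0.6600) / 1320 = 112.5 µg/L.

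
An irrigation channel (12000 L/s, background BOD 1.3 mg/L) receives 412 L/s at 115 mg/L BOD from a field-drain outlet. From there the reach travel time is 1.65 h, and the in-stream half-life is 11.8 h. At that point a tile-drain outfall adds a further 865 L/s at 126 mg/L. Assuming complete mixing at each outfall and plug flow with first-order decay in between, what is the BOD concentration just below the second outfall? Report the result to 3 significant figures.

Mixed concentration C = ΣQC/ΣQ = (12000·1.300 + 412.0·115.0) / 12410 = 62980/12410 = 5.074 mg/L; combined flow 12410 L/s.
Half-life 11.8 h → k = ln 2 / 11.8 = 0.05874 h⁻¹ = 1.410 d⁻¹.
First-order decay: C = 5.074·exp(−k·t) = 5.074·0.9076 = 4.605 mg/L.
At the second outfall, C = (12410·4.605 + 865.0·126.0) / (12410 + 865.0) = 12.51 mg/L.

12.5 mg/L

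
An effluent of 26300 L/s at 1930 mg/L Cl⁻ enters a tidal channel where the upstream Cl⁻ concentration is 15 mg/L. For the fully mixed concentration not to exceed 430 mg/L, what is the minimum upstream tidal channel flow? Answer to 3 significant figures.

Set C_mix = 430: (Q·15.00 + 26300·1930) / (Q + 26300) = 430
→ Q = 26300·(1930 − 430)/(430 − 15.00) = 95060 L/s.

95100 L/s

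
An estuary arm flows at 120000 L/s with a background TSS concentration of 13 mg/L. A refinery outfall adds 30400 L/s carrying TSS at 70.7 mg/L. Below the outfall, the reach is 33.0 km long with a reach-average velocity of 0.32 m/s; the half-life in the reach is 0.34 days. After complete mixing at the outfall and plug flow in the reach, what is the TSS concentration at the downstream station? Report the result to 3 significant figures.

After mixing, C = (120000·13.00 + 30400·70.70) / 150400 = 3709000/150400 = 24.66 mg/L.
Travel time t = 33.0·1000 / 0.32 = 103100 s = 28.65 h.
Half-life 0.34 d → k = ln 2 / 0.34 = 2.039 d⁻¹.
First-order decay: C = 24.66·exp(−k·t) = 24.66·0.08775 = 2.164 mg/L.

2.16 mg/L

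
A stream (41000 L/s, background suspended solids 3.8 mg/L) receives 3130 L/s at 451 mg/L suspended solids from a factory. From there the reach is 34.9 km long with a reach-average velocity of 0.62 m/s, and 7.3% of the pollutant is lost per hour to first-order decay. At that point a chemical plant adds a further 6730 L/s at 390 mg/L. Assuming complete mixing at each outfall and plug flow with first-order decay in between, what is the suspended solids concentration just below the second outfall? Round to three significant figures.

Mass balance: C = (41000·3.800 + 3130·451.0) / 44130 = 1567000/44130 = 35.52 mg/L; combined flow 44130 L/s.
Travel time t = 34.9·1000 / 0.62 = 56290 s = 15.64 h.
7.3%/h lost → k = −ln(1 − 0.073) = 0.07580 h⁻¹.
Decay over the reach: 35.52·exp(−kt) = 35.52·0.3057 = 10.86 mg/L.
Second outfall: C = (44130·10.86 + 6730·390.0)/50860 = 61.03 mg/L.

61.0 mg/L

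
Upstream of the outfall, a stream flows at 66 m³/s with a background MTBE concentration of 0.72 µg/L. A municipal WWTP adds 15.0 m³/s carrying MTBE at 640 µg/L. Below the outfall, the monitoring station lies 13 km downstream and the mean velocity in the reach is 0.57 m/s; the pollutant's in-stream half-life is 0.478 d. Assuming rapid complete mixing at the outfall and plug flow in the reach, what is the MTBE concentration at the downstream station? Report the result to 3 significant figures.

After mixing, C = (66.00·0.7200 + 15.00·640.0) / 81.00 = 9648/81.00 = 119.1 µg/L.
Travel time t = 13·1000 / 0.57 = 22810 s = 6.335 h.
Half-life 0.478 d → k = ln 2 / 0.478 = 1.450 d⁻¹.
Applying C = C₀e^(−kt): 119.1 × 0.6820 = 81.23 µg/L.

81.2 µg/L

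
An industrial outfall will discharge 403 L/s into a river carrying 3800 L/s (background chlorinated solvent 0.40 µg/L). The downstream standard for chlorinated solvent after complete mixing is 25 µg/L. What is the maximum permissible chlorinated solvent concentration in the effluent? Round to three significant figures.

At the limit, (Qr·Cr + Qe·Cₑ)/(Qr + Qe) = 25:
Cₑ = (4203·25 − 3800·0.4000) / 403.0 = 257.0 µg/L.

257 µg/L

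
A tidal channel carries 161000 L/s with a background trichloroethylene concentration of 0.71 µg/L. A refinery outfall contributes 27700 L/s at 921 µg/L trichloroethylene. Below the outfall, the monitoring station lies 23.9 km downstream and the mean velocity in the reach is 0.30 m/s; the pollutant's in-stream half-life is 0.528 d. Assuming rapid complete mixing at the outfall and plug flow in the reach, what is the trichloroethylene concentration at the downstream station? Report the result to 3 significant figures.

40.5 µg/L

Mass balance: C = (161000·0.7100 + 27700·921.0) / 188700 = 25630000/188700 = 135.8 µg/L.
Travel time t = 23.9·1000 / 0.30 = 79670 s = 22.13 h.
Half-life 0.528 d → k = ln 2 / 0.528 = 1.313 d⁻¹.
First-order decay: C = 135.8·exp(−k·t) = 135.8·0.2981 = 40.48 µg/L.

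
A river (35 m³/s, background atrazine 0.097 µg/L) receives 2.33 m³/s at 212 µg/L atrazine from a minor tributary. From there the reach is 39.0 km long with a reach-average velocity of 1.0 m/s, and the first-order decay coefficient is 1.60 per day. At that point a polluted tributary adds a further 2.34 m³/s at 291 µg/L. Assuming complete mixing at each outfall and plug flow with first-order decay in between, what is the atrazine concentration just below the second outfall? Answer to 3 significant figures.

23.3 µg/L

Conservation of mass: C = (35.00·0.09700 + 2.330·212.0) / 37.33 = 497.4/37.33 = 13.32 µg/L; combined flow 37.33 m³/s.
Travel time t = 39.0·1000 / 1.0 = 39000 s = 10.83 h.
Applying C = C₀e^(−kt): 13.32 × 0.4857 = 6.471 µg/L.
At the second outfall, C = (37.33·6.471 + 2.340·291.0) / (37.33 + 2.340) = 23.25 µg/L.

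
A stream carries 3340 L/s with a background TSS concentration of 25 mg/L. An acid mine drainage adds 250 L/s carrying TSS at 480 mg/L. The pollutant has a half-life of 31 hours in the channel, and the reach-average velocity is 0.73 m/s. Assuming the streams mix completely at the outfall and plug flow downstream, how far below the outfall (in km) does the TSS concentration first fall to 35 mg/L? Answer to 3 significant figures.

Flow-weighted average: C = (3340·25.00 + 250.0·480.0) / 3590 = 203500/3590 = 56.69 mg/L.
Half-life 31 h → k = ln 2 / 31 = 0.02236 h⁻¹ = 0.5366 d⁻¹.
Set 56.69·exp(−k·t) = 35 → t = ln(56.69/35)/k = 77630 s = 21.56 h.
Distance = v·t = 0.73·77630 = 56670 m = 56.67 km.

56.7 km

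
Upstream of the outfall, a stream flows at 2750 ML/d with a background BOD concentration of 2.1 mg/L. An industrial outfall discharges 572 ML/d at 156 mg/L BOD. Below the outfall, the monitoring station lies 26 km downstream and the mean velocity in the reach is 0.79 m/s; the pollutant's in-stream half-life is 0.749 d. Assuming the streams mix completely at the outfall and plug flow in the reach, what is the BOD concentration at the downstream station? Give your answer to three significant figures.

20.1 mg/L

Mass balance: C = (2750·2.100 + 572.0·156.0) / 3322 = 95010/3322 = 28.60 mg/L.
Travel time t = 26·1000 / 0.79 = 32910 s = 9.142 h.
Half-life 0.749 d → k = ln 2 / 0.749 = 0.9254 d⁻¹.
After decay, C = 28.60 × e^(−kt) = 28.60 × 0.7029 = 20.10 mg/L.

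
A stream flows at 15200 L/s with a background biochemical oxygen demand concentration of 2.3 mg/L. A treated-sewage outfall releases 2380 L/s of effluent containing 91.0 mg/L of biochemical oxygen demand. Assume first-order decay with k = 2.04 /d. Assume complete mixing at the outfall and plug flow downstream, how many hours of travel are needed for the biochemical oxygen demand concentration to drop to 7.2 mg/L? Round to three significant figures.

Mixed concentration C = ΣQC/ΣQ = (15200·2.300 + 2380·91.00) / 17580 = 251500/17580 = 14.31 mg/L.
14.31·exp(−k·t) = 7.2 → t = ln(14.31/7.2)/k = 29090 s = 8.080 h.

8.08 h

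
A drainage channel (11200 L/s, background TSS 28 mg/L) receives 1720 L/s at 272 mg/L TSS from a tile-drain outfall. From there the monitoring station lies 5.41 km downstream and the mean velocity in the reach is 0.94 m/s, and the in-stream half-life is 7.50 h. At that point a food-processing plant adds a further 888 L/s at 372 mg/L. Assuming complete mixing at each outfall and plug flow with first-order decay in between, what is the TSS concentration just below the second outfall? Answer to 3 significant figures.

72.7 mg/L

Mass balance: C = (11200·28.00 + 1720·272.0) / 12920 = 781400/12920 = 60.48 mg/L; combined flow 12920 L/s.
Travel time t = 5.41·1000 / 0.94 = 5755 s = 1.599 h.
Half-life 7.50 h → k = ln 2 / 7.50 = 0.09242 h⁻¹ = 2.218 d⁻¹.
After decay, C = 60.48 × e^(−kt) = 60.48 × 0.8626 = 52.18 mg/L.
At the second outfall, C = (12920·52.18 + 888.0·372.0) / (12920 + 888.0) = 72.74 mg/L.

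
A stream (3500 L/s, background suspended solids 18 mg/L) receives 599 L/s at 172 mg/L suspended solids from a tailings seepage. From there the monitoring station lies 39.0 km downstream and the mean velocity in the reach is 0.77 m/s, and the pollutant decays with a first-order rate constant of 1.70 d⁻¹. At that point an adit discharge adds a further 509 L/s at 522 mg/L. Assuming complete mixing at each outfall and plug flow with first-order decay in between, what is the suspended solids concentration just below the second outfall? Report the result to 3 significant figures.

Conservation of mass: C = (3500·18.00 + 599.0·172.0) / 4099 = 166000/4099 = 40.50 mg/L; combined flow 4099 L/s.
Travel time t = 39.0·1000 / 0.77 = 50650 s = 14.07 h.
Applying C = C₀e^(−kt): 40.50 × 0.3691 = 14.95 mg/L.
At the second outfall, C = (4099·14.95 + 509.0·522.0) / (4099 + 509.0) = 70.96 mg/L.

71.0 mg/L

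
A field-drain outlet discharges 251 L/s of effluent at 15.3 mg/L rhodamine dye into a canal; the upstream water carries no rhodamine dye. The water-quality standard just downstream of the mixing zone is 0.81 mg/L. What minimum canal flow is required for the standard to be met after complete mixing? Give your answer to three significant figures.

Set C_mix = 0.81: (Q·0 + 251.0·15.30) / (Q + 251.0) = 0.81
→ Q = 251.0·(15.30 − 0.81)/(0.81 − 0) = 4490 L/s.

4490 L/s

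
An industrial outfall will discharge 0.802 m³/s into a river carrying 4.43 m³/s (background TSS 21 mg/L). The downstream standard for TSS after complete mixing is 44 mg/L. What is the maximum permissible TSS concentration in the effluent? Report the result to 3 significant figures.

At the limit, (Qr·Cr + Qe·Cₑ)/(Qr + Qe) = 44:
Cₑ = (5.232·44 − 4.430·21.00) / 0.8020 = 171.0 mg/L.

171 mg/L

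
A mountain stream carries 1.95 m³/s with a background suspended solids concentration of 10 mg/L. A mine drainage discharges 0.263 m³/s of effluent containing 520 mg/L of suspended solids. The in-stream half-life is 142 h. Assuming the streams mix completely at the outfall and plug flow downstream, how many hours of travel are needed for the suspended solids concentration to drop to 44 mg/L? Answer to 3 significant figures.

Flow-weighted average: C = (1.950·10.00 + 0.2630·520.0) / 2.213 = 156.3/2.213 = 70.61 mg/L.
Half-life 142 h → k = ln 2 / 142 = 0.004881 h⁻¹ = 0.1172 d⁻¹.
70.61·exp(−k·t) = 44 → t = ln(70.61/44)/k = 348800 s = 96.90 h.

96.9 h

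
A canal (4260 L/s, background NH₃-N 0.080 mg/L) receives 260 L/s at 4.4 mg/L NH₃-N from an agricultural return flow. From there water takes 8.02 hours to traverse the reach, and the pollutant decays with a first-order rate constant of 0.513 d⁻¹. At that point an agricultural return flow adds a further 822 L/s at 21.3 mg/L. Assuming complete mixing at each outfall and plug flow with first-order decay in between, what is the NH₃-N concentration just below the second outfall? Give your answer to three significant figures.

Mass balance: C = (4260·0.08000 + 260.0·4.400) / 4520 = 1485/4520 = 0.3285 mg/L; combined flow 4520 L/s.
Applying C = C₀e^(−kt): 0.3285 × 0.8425 = 0.2767 mg/L.
Second outfall: C = (4520·0.2767 + 822.0·21.30)/5342 = 3.512 mg/L.

3.51 mg/L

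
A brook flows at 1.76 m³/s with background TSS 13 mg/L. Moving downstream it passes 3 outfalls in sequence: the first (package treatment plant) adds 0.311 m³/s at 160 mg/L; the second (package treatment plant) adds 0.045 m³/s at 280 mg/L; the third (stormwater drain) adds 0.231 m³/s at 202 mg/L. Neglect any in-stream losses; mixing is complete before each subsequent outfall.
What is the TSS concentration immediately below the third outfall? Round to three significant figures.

56.2 mg/L

Below outfall 1: Q → 2.071 m³/s, C = (1.760·13.00 + 0.3110·160.0)/2.071 = 35.07 mg/L.
Below outfall 2: Q → 2.116 m³/s, C = (2.071·35.07 + 0.04500·280.0)/2.116 = 40.28 mg/L.
Below outfall 3: Q → 2.347 m³/s, C = (2.116·40.28 + 0.2310·202.0)/2.347 = 56.20 mg/L.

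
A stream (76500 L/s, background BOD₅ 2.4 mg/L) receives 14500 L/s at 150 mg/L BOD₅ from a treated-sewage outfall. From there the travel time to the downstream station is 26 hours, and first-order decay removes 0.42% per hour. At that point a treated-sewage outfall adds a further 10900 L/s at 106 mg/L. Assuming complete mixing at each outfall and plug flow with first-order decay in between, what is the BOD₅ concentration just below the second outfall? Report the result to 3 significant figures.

32.1 mg/L

Conservation of mass: C = (76500·2.400 + 14500·150.0) / 91000 = 2359000/91000 = 25.92 mg/L; combined flow 91000 L/s.
0.42%/h lost → k = −ln(1 − 0.0042) = 0.004209 h⁻¹.
Applying C = C₀e^(−kt): 25.92 × 0.8963 = 23.23 mg/L.
Second outfall: C = (91000·23.23 + 10900·106.0)/101900 = 32.09 mg/L.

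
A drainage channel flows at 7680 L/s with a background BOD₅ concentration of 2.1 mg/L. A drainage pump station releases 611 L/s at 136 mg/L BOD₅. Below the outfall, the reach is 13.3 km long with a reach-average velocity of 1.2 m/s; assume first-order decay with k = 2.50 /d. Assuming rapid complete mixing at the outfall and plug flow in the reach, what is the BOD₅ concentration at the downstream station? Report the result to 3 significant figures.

Mixed concentration C = ΣQC/ΣQ = (7680·2.100 + 611.0·136.0) / 8291 = 99220/8291 = 11.97 mg/L.
Travel time t = 13.3·1000 / 1.2 = 11080 s = 3.079 h.
After decay, C = 11.97 × e^(−kt) = 11.97 × 0.7256 = 8.684 mg/L.

8.68 mg/L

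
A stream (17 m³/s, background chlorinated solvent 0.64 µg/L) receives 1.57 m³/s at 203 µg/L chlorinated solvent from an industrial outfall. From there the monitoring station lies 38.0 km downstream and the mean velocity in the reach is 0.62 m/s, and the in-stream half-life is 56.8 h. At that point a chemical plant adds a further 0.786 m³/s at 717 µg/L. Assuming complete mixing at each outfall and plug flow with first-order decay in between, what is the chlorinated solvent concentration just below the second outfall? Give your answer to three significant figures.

42.9 µg/L

After mixing, C = (17.00·0.6400 + 1.570·203.0) / 18.57 = 329.6/18.57 = 17.75 µg/L; combined flow 18.57 m³/s.
Travel time t = 38.0·1000 / 0.62 = 61290 s = 17.03 h.
Half-life 56.8 h → k = ln 2 / 56.8 = 0.01220 h⁻¹ = 0.2929 d⁻¹.
First-order decay: C = 17.75·exp(−k·t) = 17.75·0.8124 = 14.42 µg/L.
Second outfall: C = (18.57·14.42 + 0.7860·717.0)/19.36 = 42.95 µg/L.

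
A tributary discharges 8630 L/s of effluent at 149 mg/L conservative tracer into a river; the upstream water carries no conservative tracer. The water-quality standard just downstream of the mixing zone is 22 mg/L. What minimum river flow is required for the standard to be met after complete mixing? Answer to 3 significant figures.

Set C_mix = 22: (Q·0 + 8630·149.0) / (Q + 8630) = 22
→ Q = 8630·(149.0 − 22)/(22 − 0) = 49820 L/s.

49800 L/s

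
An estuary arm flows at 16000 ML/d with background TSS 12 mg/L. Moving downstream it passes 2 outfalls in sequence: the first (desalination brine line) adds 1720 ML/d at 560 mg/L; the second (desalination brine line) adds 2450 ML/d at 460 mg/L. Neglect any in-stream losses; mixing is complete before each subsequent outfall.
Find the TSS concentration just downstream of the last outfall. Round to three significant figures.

After outfall 1: Q = 16000 + 1720 = 17720 ML/d; C = (16000·12.00 + 1720·560.0)/17720 = 65.19 mg/L.
After outfall 2: Q = 17720 + 2450 = 20170 ML/d; C = (17720·65.19 + 2450·460.0)/20170 = 113.1 mg/L.

113 mg/L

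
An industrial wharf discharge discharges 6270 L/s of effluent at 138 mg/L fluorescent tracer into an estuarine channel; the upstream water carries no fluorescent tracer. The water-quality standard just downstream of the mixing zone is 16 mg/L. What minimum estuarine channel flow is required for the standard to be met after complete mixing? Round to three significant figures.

Set C_mix = 16: (Q·0 + 6270·138.0) / (Q + 6270) = 16
→ Q = 6270·(138.0 − 16)/(16 − 0) = 47810 L/s.

47800 L/s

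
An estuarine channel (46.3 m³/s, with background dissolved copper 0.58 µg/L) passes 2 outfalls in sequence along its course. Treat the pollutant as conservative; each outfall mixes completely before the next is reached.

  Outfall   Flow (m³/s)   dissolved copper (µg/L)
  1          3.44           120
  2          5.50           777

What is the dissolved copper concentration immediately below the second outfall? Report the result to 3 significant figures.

85.3 µg/L

After outfall 1: Q = 46.30 + 3.440 = 49.74 m³/s; C = (46.30·0.5800 + 3.440·120.0)/49.74 = 8.839 µg/L.
After outfall 2: Q = 49.74 + 5.500 = 55.24 m³/s; C = (49.74·8.839 + 5.500·777.0)/55.24 = 85.32 µg/L.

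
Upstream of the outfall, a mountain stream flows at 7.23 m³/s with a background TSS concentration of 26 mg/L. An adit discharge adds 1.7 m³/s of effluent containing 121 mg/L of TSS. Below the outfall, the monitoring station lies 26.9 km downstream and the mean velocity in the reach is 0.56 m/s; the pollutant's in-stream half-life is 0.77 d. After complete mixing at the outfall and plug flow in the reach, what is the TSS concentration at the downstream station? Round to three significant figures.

26.7 mg/L

Flow-weighted average: C = (7.230·26.00 + 1.700·121.0) / 8.930 = 393.7/8.930 = 44.09 mg/L.
Travel time t = 26.9·1000 / 0.56 = 48040 s = 13.34 h.
Half-life 0.77 d → k = ln 2 / 0.77 = 0.9002 d⁻¹.
Applying C = C₀e^(−kt): 44.09 × 0.6062 = 26.73 mg/L.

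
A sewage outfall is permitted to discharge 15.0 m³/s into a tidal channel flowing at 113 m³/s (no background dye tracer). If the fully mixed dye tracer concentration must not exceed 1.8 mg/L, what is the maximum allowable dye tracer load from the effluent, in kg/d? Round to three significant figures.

19900 kg/d

Mass balance at the limit: 113.0·0 + 15.00·Cₑ = 128.0·1.8 → Cₑ = 15.36 mg/L.
Load = 15.00 m³/s × 15.36 g/m³ × 86 400 s/d = 19910 kg/d.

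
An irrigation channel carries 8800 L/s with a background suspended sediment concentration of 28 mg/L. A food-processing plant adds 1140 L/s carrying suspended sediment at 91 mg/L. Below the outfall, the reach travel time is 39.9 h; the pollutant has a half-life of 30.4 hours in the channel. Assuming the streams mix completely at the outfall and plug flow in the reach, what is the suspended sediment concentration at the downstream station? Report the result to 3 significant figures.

14.2 mg/L

After mixing, C = (8800·28.00 + 1140·91.00) / 9940 = 350100/9940 = 35.23 mg/L.
Half-life 30.4 h → k = ln 2 / 30.4 = 0.02280 h⁻¹ = 0.5472 d⁻¹.
After decay, C = 35.23 × e^(−kt) = 35.23 × 0.4026 = 14.18 mg/L.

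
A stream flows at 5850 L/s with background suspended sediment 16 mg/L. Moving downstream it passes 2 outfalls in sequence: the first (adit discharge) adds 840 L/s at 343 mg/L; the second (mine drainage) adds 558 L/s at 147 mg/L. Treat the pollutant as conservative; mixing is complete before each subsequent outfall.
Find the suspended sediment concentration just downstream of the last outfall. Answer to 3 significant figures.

64.0 mg/L

Below outfall 1: Q → 6690 L/s, C = (5850·16.00 + 840.0·343.0)/6690 = 57.06 mg/L.
Below outfall 2: Q → 7248 L/s, C = (6690·57.06 + 558.0·147.0)/7248 = 63.98 mg/L.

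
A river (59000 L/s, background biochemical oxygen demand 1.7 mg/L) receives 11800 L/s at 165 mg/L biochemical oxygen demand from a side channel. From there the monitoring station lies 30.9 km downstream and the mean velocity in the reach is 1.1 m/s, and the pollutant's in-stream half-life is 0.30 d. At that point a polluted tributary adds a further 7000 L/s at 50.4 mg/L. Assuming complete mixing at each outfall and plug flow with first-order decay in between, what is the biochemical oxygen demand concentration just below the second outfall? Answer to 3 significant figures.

Conservation of mass: C = (59000·1.700 + 11800·165.0) / 70800 = 2047000/70800 = 28.92 mg/L; combined flow 70800 L/s.
Travel time t = 30.9·1000 / 1.1 = 28090 s = 7.803 h.
Half-life 0.30 d → k = ln 2 / 0.30 = 2.310 d⁻¹.
After decay, C = 28.92 × e^(−kt) = 28.92 × 0.4718 = 13.64 mg/L.
Second outfall: C = (70800·13.64 + 7000·50.40)/77800 = 16.95 mg/L.

17.0 mg/L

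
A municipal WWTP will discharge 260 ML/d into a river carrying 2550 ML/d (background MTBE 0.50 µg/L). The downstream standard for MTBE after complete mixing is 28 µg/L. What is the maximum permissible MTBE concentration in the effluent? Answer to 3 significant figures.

298 µg/L

At the limit, (Qr·Cr + Qe·Cₑ)/(Qr + Qe) = 28:
Cₑ = (2810·28 − 2550·0.5000) / 260.0 = 297.7 µg/L.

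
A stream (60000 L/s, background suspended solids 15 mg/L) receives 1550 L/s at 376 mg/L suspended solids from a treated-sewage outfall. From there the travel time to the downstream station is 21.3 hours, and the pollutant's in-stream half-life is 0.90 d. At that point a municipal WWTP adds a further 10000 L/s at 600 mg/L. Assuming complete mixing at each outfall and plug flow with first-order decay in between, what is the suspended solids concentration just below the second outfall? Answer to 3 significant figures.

After mixing, C = (60000·15.00 + 1550·376.0) / 61550 = 1483000/61550 = 24.09 mg/L; combined flow 61550 L/s.
Half-life 0.90 d → k = ln 2 / 0.90 = 0.7702 d⁻¹.
After decay, C = 24.09 × e^(−kt) = 24.09 × 0.5048 = 12.16 mg/L.
Second outfall: C = (61550·12.16 + 10000·600.0)/71550 = 94.32 mg/L.

94.3 mg/L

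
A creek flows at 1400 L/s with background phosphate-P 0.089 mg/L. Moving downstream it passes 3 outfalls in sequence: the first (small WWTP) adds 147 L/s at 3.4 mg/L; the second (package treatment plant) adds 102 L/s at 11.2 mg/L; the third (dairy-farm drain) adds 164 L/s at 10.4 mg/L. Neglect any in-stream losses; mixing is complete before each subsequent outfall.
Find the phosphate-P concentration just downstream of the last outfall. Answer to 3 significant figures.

Below outfall 1: Q → 1547 L/s, C = (1400·0.08900 + 147.0·3.400)/1547 = 0.4036 mg/L.
Below outfall 2: Q → 1649 L/s, C = (1547·0.4036 + 102.0·11.20)/1649 = 1.071 mg/L.
Below outfall 3: Q → 1813 L/s, C = (1649·1.071 + 164.0·10.40)/1813 = 1.915 mg/L.

1.92 mg/L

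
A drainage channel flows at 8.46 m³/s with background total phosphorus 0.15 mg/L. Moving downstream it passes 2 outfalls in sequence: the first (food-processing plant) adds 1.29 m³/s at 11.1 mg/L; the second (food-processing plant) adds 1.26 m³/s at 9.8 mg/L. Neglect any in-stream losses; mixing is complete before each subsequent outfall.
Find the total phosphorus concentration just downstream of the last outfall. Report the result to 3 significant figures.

After outfall 1: Q = 8.460 + 1.290 = 9.750 m³/s; C = (8.460·0.1500 + 1.290·11.10)/9.750 = 1.599 mg/L.
After outfall 2: Q = 9.750 + 1.260 = 11.01 m³/s; C = (9.750·1.599 + 1.260·9.800)/11.01 = 2.537 mg/L.

2.54 mg/L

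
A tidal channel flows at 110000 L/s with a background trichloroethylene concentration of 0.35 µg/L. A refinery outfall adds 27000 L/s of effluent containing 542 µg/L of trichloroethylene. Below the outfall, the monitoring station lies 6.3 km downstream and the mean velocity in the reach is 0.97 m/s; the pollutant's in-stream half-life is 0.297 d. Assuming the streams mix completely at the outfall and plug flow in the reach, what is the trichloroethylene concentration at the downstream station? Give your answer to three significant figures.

Mass balance: C = (110000·0.3500 + 27000·542.0) / 137000 = 14670000/137000 = 107.1 µg/L.
Travel time t = 6.3·1000 / 0.97 = 6495 s = 1.804 h.
Half-life 0.297 d → k = ln 2 / 0.297 = 2.334 d⁻¹.
First-order decay: C = 107.1·exp(−k·t) = 107.1·0.8391 = 89.87 µg/L.

89.9 µg/L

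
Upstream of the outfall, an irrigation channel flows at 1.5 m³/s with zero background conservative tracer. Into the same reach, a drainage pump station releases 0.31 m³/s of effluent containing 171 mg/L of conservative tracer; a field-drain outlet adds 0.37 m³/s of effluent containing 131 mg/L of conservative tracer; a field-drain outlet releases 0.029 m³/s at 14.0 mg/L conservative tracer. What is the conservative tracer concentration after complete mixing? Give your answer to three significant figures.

Mixed concentration C = ΣQC/ΣQ = (1.500·0 + 0.3100·171.0 + 0.3700·131.0 + 0.02900·14.00) / 2.209 = 101.9/2.209 = 46.12 mg/L.

46.1 mg/L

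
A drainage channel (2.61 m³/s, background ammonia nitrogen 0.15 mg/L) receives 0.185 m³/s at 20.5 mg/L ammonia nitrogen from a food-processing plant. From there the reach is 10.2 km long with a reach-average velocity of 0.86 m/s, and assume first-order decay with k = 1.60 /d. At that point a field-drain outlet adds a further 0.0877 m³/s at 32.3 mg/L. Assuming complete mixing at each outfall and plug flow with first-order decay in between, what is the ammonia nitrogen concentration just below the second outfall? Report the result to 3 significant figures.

2.15 mg/L

Mixed concentration C = ΣQC/ΣQ = (2.610·0.1500 + 0.1850·20.50) / 2.795 = 4.184/2.795 = 1.497 mg/L; combined flow 2.795 m³/s.
Travel time t = 10.2·1000 / 0.86 = 11860 s = 3.295 h.
Decay over the reach: 1.497·exp(−kt) = 1.497·0.8028 = 1.202 mg/L.
Second outfall: C = (2.795·1.202 + 0.08770·32.30)/2.883 = 2.148 mg/L.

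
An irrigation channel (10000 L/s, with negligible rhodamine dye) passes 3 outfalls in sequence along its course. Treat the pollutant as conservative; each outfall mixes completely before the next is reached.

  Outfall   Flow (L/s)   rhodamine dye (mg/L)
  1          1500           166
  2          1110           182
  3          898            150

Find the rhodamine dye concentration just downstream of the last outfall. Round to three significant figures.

After outfall 1: Q = 10000 + 1500 = 11500 L/s; C = (10000·0 + 1500·166.0)/11500 = 21.65 mg/L.
After outfall 2: Q = 11500 + 1110 = 12610 L/s; C = (11500·21.65 + 1110·182.0)/12610 = 35.77 mg/L.
After outfall 3: Q = 12610 + 898.0 = 13510 L/s; C = (12610·35.77 + 898.0·150.0)/13510 = 43.36 mg/L.

43.4 mg/L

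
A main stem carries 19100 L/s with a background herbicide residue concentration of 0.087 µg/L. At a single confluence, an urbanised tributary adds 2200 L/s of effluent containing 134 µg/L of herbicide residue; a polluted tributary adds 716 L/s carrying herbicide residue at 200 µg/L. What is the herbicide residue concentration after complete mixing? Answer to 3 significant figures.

20.0 µg/L

Mixed concentration C = ΣQC/ΣQ = (19100·0.08700 + 2200·134.0 + 716.0·200.0) / 22020 = 439700/22020 = 19.97 µg/L.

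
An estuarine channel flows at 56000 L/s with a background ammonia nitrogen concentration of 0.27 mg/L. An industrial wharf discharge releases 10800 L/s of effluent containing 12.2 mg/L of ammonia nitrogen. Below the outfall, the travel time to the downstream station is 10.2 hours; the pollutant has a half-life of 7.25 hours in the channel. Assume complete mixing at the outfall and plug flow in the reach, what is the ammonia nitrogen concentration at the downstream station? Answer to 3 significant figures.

0.829 mg/L

Mass balance: C = (56000·0.2700 + 10800·12.20) / 66800 = 146900/66800 = 2.199 mg/L.
Half-life 7.25 h → k = ln 2 / 7.25 = 0.09561 h⁻¹ = 2.295 d⁻¹.
After decay, C = 2.199 × e^(−kt) = 2.199 × 0.3771 = 0.8292 mg/L.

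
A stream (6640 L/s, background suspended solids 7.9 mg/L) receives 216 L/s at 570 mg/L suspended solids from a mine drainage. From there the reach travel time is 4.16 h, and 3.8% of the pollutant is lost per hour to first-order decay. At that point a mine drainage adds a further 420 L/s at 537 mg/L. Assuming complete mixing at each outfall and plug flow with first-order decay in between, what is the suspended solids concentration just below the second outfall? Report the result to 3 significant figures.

Flow-weighted average: C = (6640·7.900 + 216.0·570.0) / 6856 = 175600/6856 = 25.61 mg/L; combined flow 6856 L/s.
3.8%/h lost → k = −ln(1 − 0.038) = 0.03874 h⁻¹.
Decay over the reach: 25.61·exp(−kt) = 25.61·0.8512 = 21.80 mg/L.
At the second outfall, C = (6856·21.80 + 420.0·537.0) / (6856 + 420.0) = 51.54 mg/L.

51.5 mg/L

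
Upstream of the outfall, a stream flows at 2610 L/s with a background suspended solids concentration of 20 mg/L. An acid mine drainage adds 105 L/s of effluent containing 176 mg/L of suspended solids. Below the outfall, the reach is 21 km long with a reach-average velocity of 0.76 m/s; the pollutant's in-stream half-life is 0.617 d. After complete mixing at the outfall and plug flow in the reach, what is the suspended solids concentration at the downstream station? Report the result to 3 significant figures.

18.2 mg/L

Conservation of mass: C = (2610·20.00 + 105.0·176.0) / 2715 = 70680/2715 = 26.03 mg/L.
Travel time t = 21·1000 / 0.76 = 27630 s = 7.675 h.
Half-life 0.617 d → k = ln 2 / 0.617 = 1.123 d⁻¹.
Applying C = C₀e^(−kt): 26.03 × 0.6982 = 18.18 mg/L.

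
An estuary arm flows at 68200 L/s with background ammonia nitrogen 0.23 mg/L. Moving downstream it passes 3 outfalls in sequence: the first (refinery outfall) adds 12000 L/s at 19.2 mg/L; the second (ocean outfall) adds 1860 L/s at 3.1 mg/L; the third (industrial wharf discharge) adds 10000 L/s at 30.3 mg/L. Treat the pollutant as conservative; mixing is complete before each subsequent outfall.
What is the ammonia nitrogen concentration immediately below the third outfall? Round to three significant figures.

Below outfall 1: Q → 80200 L/s, C = (68200·0.2300 + 12000·19.20)/80200 = 3.068 mg/L.
Below outfall 2: Q → 82060 L/s, C = (80200·3.068 + 1860·3.100)/82060 = 3.069 mg/L.
Below outfall 3: Q → 92060 L/s, C = (82060·3.069 + 10000·30.30)/92060 = 6.027 mg/L.

6.03 mg/L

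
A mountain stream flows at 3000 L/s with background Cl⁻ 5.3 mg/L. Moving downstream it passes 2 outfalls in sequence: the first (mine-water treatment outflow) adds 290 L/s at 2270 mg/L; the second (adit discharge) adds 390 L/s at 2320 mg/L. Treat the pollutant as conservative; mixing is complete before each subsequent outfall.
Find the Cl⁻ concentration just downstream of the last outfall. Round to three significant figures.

After outfall 1: Q = 3000 + 290.0 = 3290 L/s; C = (3000·5.300 + 290.0·2270)/3290 = 204.9 mg/L.
After outfall 2: Q = 3290 + 390.0 = 3680 L/s; C = (3290·204.9 + 390.0·2320)/3680 = 429.1 mg/L.

429 mg/L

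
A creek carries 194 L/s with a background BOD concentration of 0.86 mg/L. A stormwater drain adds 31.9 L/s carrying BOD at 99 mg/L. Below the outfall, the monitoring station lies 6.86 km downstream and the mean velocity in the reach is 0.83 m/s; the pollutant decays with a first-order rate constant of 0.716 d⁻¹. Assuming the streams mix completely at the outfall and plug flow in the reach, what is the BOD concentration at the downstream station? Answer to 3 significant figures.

Flow-weighted average: C = (194.0·0.8600 + 31.90·99.00) / 225.9 = 3325/225.9 = 14.72 mg/L.
Travel time t = 6.86·1000 / 0.83 = 8265 s = 2.296 h.
Applying C = C₀e^(−kt): 14.72 × 0.9338 = 13.74 mg/L.

13.7 mg/L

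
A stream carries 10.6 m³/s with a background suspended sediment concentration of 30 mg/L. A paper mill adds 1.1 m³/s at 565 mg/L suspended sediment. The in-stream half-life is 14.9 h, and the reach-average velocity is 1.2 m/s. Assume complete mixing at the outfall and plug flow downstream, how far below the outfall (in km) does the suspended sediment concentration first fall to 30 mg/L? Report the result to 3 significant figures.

91.4 km

Mixed concentration C = ΣQC/ΣQ = (10.60·30.00 + 1.100·565.0) / 11.70 = 939.5/11.70 = 80.30 mg/L.
Half-life 14.9 h → k = ln 2 / 14.9 = 0.04652 h⁻¹ = 1.116 d⁻¹.
Set 80.30·exp(−k·t) = 30 → t = ln(80.30/30)/k = 76190 s = 21.16 h.
Distance = v·t = 1.2·76190 = 91430 m = 91.43 km.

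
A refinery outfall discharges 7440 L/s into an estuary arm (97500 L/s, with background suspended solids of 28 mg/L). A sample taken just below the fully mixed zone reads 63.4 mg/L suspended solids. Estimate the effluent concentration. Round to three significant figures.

527 mg/L

Mass balance: 97500·28.00 + 7440·Cₑ = 104900·63.40
→ Cₑ = (104900·63.40 − 97500·28.00) / 7440 = 527.3 mg/L.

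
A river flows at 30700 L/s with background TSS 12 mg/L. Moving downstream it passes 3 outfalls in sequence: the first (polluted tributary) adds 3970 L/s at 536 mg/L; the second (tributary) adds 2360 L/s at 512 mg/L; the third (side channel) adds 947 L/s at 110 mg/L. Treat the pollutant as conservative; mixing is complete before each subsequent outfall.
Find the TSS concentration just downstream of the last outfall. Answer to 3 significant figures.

After outfall 1: Q = 30700 + 3970 = 34670 L/s; C = (30700·12.00 + 3970·536.0)/34670 = 72.00 mg/L.
After outfall 2: Q = 34670 + 2360 = 37030 L/s; C = (34670·72.00 + 2360·512.0)/37030 = 100.0 mg/L.
After outfall 3: Q = 37030 + 947.0 = 37980 L/s; C = (37030·100.0 + 947.0·110.0)/37980 = 100.3 mg/L.

100 mg/L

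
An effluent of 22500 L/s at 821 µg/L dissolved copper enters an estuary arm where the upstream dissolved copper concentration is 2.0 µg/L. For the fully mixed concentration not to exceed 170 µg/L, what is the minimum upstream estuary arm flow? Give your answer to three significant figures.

Set C_mix = 170: (Q·2.000 + 22500·821.0) / (Q + 22500) = 170
→ Q = 22500·(821.0 − 170)/(170 − 2.000) = 87190 L/s.

87200 L/s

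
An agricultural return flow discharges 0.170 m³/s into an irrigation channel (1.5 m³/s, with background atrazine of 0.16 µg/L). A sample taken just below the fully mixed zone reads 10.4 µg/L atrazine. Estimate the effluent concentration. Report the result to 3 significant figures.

Mass balance: 1.500·0.1600 + 0.1700·Cₑ = 1.670·10.40
→ Cₑ = (1.670·10.40 − 1.500·0.1600) / 0.1700 = 100.8 µg/L.

101 µg/L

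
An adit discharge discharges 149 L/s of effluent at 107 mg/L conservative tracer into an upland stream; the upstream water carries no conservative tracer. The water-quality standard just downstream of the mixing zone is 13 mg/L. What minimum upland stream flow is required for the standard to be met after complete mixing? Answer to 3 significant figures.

1080 L/s

Set C_mix = 13: (Q·0 + 149.0·107.0) / (Q + 149.0) = 13
→ Q = 149.0·(107.0 − 13)/(13 − 0) = 1077 L/s.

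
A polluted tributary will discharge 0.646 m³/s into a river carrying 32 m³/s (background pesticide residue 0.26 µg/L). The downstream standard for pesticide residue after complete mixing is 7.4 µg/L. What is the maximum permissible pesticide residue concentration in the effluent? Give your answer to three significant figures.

361 µg/L

At the limit, (Qr·Cr + Qe·Cₑ)/(Qr + Qe) = 7.4:
Cₑ = (32.65·7.4 − 32.00·0.2600) / 0.6460 = 361.1 µg/L.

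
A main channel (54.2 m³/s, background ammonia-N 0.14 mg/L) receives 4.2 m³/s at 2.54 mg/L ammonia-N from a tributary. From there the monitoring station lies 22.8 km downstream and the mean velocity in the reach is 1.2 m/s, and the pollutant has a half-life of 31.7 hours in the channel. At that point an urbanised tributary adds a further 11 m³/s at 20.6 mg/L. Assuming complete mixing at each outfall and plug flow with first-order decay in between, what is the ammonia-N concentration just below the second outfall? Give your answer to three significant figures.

Mass balance: C = (54.20·0.1400 + 4.200·2.540) / 58.40 = 18.26/58.40 = 0.3126 mg/L; combined flow 58.40 m³/s.
Travel time t = 22.8·1000 / 1.2 = 19000 s = 5.278 h.
Half-life 31.7 h → k = ln 2 / 31.7 = 0.02187 h⁻¹ = 0.5248 d⁻¹.
After decay, C = 0.3126 × e^(−kt) = 0.3126 × 0.8910 = 0.2785 mg/L.
At the second outfall, C = (58.40·0.2785 + 11.00·20.60) / (58.40 + 11.00) = 3.500 mg/L.

3.50 mg/L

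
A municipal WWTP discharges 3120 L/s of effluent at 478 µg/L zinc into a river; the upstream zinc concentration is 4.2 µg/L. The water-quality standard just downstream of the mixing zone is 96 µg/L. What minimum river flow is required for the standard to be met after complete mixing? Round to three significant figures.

13000 L/s

Set C_mix = 96: (Q·4.200 + 3120·478.0) / (Q + 3120) = 96
→ Q = 3120·(478.0 − 96)/(96 − 4.200) = 12980 L/s.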